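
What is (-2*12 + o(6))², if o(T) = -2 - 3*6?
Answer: 1936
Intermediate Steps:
o(T) = -20 (o(T) = -2 - 18 = -20)
(-2*12 + o(6))² = (-2*12 - 20)² = (-24 - 20)² = (-44)² = 1936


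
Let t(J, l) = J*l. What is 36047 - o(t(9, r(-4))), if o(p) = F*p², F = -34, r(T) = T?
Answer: 80111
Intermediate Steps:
o(p) = -34*p²
36047 - o(t(9, r(-4))) = 36047 - (-34)*(9*(-4))² = 36047 - (-34)*(-36)² = 36047 - (-34)*1296 = 36047 - 1*(-44064) = 36047 + 44064 = 80111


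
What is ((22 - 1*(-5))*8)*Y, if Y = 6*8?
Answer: 10368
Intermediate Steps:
Y = 48
((22 - 1*(-5))*8)*Y = ((22 - 1*(-5))*8)*48 = ((22 + 5)*8)*48 = (27*8)*48 = 216*48 = 10368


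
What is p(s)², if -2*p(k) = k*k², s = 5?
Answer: 15625/4 ≈ 3906.3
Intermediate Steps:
p(k) = -k³/2 (p(k) = -k*k²/2 = -k³/2)
p(s)² = (-½*5³)² = (-½*125)² = (-125/2)² = 15625/4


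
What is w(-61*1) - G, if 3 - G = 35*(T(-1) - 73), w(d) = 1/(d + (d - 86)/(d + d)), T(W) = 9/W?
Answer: -20958657/7295 ≈ -2873.0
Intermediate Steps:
w(d) = 1/(d + (-86 + d)/(2*d)) (w(d) = 1/(d + (-86 + d)/((2*d))) = 1/(d + (-86 + d)*(1/(2*d))) = 1/(d + (-86 + d)/(2*d)))
G = 2873 (G = 3 - 35*(9/(-1) - 73) = 3 - 35*(9*(-1) - 73) = 3 - 35*(-9 - 73) = 3 - 35*(-82) = 3 - 1*(-2870) = 3 + 2870 = 2873)
w(-61*1) - G = 2*(-61*1)/(-86 - 61*1 + 2*(-61*1)²) - 1*2873 = 2*(-61)/(-86 - 61 + 2*(-61)²) - 2873 = 2*(-61)/(-86 - 61 + 2*3721) - 2873 = 2*(-61)/(-86 - 61 + 7442) - 2873 = 2*(-61)/7295 - 2873 = 2*(-61)*(1/7295) - 2873 = -122/7295 - 2873 = -20958657/7295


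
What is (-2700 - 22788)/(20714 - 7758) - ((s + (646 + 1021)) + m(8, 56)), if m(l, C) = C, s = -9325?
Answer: 24616506/3239 ≈ 7600.0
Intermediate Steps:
(-2700 - 22788)/(20714 - 7758) - ((s + (646 + 1021)) + m(8, 56)) = (-2700 - 22788)/(20714 - 7758) - ((-9325 + (646 + 1021)) + 56) = -25488/12956 - ((-9325 + 1667) + 56) = -25488*1/12956 - (-7658 + 56) = -6372/3239 - 1*(-7602) = -6372/3239 + 7602 = 24616506/3239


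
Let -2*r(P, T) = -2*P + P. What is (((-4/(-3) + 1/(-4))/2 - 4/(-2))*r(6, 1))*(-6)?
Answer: -183/4 ≈ -45.750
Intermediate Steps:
r(P, T) = P/2 (r(P, T) = -(-2*P + P)/2 = -(-1)*P/2 = P/2)
(((-4/(-3) + 1/(-4))/2 - 4/(-2))*r(6, 1))*(-6) = (((-4/(-3) + 1/(-4))/2 - 4/(-2))*((1/2)*6))*(-6) = (((-4*(-1/3) + 1*(-1/4))*(1/2) - 4*(-1/2))*3)*(-6) = (((4/3 - 1/4)*(1/2) + 2)*3)*(-6) = (((13/12)*(1/2) + 2)*3)*(-6) = ((13/24 + 2)*3)*(-6) = ((61/24)*3)*(-6) = (61/8)*(-6) = -183/4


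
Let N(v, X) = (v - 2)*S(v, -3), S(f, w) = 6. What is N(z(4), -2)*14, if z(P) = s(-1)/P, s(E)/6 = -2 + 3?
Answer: -42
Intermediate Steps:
s(E) = 6 (s(E) = 6*(-2 + 3) = 6*1 = 6)
z(P) = 6/P
N(v, X) = -12 + 6*v (N(v, X) = (v - 2)*6 = (-2 + v)*6 = -12 + 6*v)
N(z(4), -2)*14 = (-12 + 6*(6/4))*14 = (-12 + 6*(6*(¼)))*14 = (-12 + 6*(3/2))*14 = (-12 + 9)*14 = -3*14 = -42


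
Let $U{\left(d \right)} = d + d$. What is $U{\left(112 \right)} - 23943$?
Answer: $-23719$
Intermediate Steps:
$U{\left(d \right)} = 2 d$
$U{\left(112 \right)} - 23943 = 2 \cdot 112 - 23943 = 224 - 23943 = -23719$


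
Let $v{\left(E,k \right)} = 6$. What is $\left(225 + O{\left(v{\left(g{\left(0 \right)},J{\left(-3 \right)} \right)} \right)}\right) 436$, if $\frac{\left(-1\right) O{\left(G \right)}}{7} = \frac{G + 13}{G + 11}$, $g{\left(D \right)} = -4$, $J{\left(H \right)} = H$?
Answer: $\frac{1609712}{17} \approx 94689.0$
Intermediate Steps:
$O{\left(G \right)} = - \frac{7 \left(13 + G\right)}{11 + G}$ ($O{\left(G \right)} = - 7 \frac{G + 13}{G + 11} = - 7 \frac{13 + G}{11 + G} = - \frac{7 \left(13 + G\right)}{11 + G}$)
$\left(225 + O{\left(v{\left(g{\left(0 \right)},J{\left(-3 \right)} \right)} \right)}\right) 436 = \left(225 + \frac{7 \left(-13 - 6\right)}{11 + 6}\right) 436 = \left(225 + \frac{7 \left(-13 - 6\right)}{17}\right) 436 = \left(225 + 7 \cdot \frac{1}{17} \left(-19\right)\right) 436 = \left(225 - \frac{133}{17}\right) 436 = \frac{3692}{17} \cdot 436 = \frac{1609712}{17}$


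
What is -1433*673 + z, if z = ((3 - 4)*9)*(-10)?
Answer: -964319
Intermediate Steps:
z = 90 (z = -1*9*(-10) = -9*(-10) = 90)
-1433*673 + z = -1433*673 + 90 = -964409 + 90 = -964319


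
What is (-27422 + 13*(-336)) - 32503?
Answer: -64293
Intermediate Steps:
(-27422 + 13*(-336)) - 32503 = (-27422 - 4368) - 32503 = -31790 - 32503 = -64293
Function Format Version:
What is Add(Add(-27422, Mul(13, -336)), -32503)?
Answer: -64293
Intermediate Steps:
Add(Add(-27422, Mul(13, -336)), -32503) = Add(Add(-27422, -4368), -32503) = Add(-31790, -32503) = -64293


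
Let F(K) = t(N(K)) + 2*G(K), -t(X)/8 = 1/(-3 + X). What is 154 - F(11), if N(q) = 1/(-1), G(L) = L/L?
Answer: 150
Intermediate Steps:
G(L) = 1
N(q) = -1
t(X) = -8/(-3 + X)
F(K) = 4 (F(K) = -8/(-3 - 1) + 2*1 = -8/(-4) + 2 = -8*(-¼) + 2 = 2 + 2 = 4)
154 - F(11) = 154 - 1*4 = 154 - 4 = 150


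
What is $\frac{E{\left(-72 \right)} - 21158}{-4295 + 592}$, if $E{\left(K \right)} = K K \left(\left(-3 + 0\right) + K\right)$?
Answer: $\frac{409958}{3703} \approx 110.71$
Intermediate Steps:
$E{\left(K \right)} = K^{2} \left(-3 + K\right)$
$\frac{E{\left(-72 \right)} - 21158}{-4295 + 592} = \frac{\left(-72\right)^{2} \left(-3 - 72\right) - 21158}{-4295 + 592} = \frac{5184 \left(-75\right) - 21158}{-3703} = \left(-388800 - 21158\right) \left(- \frac{1}{3703}\right) = \left(-409958\right) \left(- \frac{1}{3703}\right) = \frac{409958}{3703}$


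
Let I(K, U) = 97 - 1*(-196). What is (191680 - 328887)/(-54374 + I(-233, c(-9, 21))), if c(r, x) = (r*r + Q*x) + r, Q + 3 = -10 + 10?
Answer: 137207/54081 ≈ 2.5371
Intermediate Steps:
Q = -3 (Q = -3 + (-10 + 10) = -3 + 0 = -3)
c(r, x) = r + r² - 3*x (c(r, x) = (r*r - 3*x) + r = (r² - 3*x) + r = r + r² - 3*x)
I(K, U) = 293 (I(K, U) = 97 + 196 = 293)
(191680 - 328887)/(-54374 + I(-233, c(-9, 21))) = (191680 - 328887)/(-54374 + 293) = -137207/(-54081) = -137207*(-1/54081) = 137207/54081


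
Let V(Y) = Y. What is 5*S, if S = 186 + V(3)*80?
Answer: 2130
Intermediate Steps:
S = 426 (S = 186 + 3*80 = 186 + 240 = 426)
5*S = 5*426 = 2130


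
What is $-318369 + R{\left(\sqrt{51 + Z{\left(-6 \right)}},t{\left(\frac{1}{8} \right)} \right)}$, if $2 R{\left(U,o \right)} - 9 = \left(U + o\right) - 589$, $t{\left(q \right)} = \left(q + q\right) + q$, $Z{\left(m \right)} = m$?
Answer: $- \frac{5098541}{16} + \frac{3 \sqrt{5}}{2} \approx -3.1866 \cdot 10^{5}$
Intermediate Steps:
$t{\left(q \right)} = 3 q$ ($t{\left(q \right)} = 2 q + q = 3 q$)
$R{\left(U,o \right)} = -290 + \frac{U}{2} + \frac{o}{2}$ ($R{\left(U,o \right)} = \frac{9}{2} + \frac{\left(U + o\right) - 589}{2} = \frac{9}{2} + \frac{-589 + U + o}{2} = \frac{9}{2} + \left(- \frac{589}{2} + \frac{U}{2} + \frac{o}{2}\right) = -290 + \frac{U}{2} + \frac{o}{2}$)
$-318369 + R{\left(\sqrt{51 + Z{\left(-6 \right)}},t{\left(\frac{1}{8} \right)} \right)} = -318369 + \left(-290 + \frac{\sqrt{51 - 6}}{2} + \frac{3 \cdot \frac{1}{8}}{2}\right) = -318369 + \left(-290 + \frac{\sqrt{45}}{2} + \frac{3 \cdot \frac{1}{8}}{2}\right) = -318369 + \left(-290 + \frac{3 \sqrt{5}}{2} + \frac{1}{2} \cdot \frac{3}{8}\right) = -318369 + \left(-290 + \frac{3 \sqrt{5}}{2} + \frac{3}{16}\right) = -318369 - \left(\frac{4637}{16} - \frac{3 \sqrt{5}}{2}\right) = - \frac{5098541}{16} + \frac{3 \sqrt{5}}{2}$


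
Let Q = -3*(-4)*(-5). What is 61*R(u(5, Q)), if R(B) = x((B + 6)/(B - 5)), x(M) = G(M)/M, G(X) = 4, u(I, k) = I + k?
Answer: 14640/49 ≈ 298.78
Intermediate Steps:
Q = -60 (Q = 12*(-5) = -60)
x(M) = 4/M
R(B) = 4*(-5 + B)/(6 + B) (R(B) = 4/(((B + 6)/(B - 5))) = 4/(((6 + B)/(-5 + B))) = 4*((-5 + B)/(6 + B)) = 4*(-5 + B)/(6 + B))
61*R(u(5, Q)) = 61*(4*(-5 + (5 - 60))/(6 + (5 - 60))) = 61*(4*(-5 - 55)/(6 - 55)) = 61*(4*(-60)/(-49)) = 61*(4*(-1/49)*(-60)) = 61*(240/49) = 14640/49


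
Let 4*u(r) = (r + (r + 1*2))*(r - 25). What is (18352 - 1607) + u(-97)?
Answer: 22601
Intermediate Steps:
u(r) = (-25 + r)*(2 + 2*r)/4 (u(r) = ((r + (r + 1*2))*(r - 25))/4 = ((r + (r + 2))*(-25 + r))/4 = ((r + (2 + r))*(-25 + r))/4 = ((2 + 2*r)*(-25 + r))/4 = ((-25 + r)*(2 + 2*r))/4 = (-25 + r)*(2 + 2*r)/4)
(18352 - 1607) + u(-97) = (18352 - 1607) + (-25/2 + (1/2)*(-97)**2 - 12*(-97)) = 16745 + (-25/2 + (1/2)*9409 + 1164) = 16745 + (-25/2 + 9409/2 + 1164) = 16745 + 5856 = 22601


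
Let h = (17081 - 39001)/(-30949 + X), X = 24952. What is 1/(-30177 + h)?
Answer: -5997/180949549 ≈ -3.3142e-5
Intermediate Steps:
h = 21920/5997 (h = (17081 - 39001)/(-30949 + 24952) = -21920/(-5997) = -21920*(-1/5997) = 21920/5997 ≈ 3.6552)
1/(-30177 + h) = 1/(-30177 + 21920/5997) = 1/(-180949549/5997) = -5997/180949549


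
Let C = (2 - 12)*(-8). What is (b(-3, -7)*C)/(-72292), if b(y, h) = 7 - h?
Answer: -280/18073 ≈ -0.015493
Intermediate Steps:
C = 80 (C = -10*(-8) = 80)
(b(-3, -7)*C)/(-72292) = ((7 - 1*(-7))*80)/(-72292) = ((7 + 7)*80)*(-1/72292) = (14*80)*(-1/72292) = 1120*(-1/72292) = -280/18073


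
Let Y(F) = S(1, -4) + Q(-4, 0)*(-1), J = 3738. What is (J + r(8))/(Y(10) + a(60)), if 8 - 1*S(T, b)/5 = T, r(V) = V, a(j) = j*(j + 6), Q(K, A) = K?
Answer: 3746/3999 ≈ 0.93673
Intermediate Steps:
a(j) = j*(6 + j)
S(T, b) = 40 - 5*T
Y(F) = 39 (Y(F) = (40 - 5*1) - 4*(-1) = (40 - 5) + 4 = 35 + 4 = 39)
(J + r(8))/(Y(10) + a(60)) = (3738 + 8)/(39 + 60*(6 + 60)) = 3746/(39 + 60*66) = 3746/(39 + 3960) = 3746/3999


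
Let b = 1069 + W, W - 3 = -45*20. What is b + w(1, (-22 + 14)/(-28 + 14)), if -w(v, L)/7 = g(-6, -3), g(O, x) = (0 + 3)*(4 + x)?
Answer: 151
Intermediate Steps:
W = -897 (W = 3 - 45*20 = 3 - 900 = -897)
g(O, x) = 12 + 3*x (g(O, x) = 3*(4 + x) = 12 + 3*x)
w(v, L) = -21 (w(v, L) = -7*(12 + 3*(-3)) = -7*(12 - 9) = -7*3 = -21)
b = 172 (b = 1069 - 897 = 172)
b + w(1, (-22 + 14)/(-28 + 14)) = 172 - 21 = 151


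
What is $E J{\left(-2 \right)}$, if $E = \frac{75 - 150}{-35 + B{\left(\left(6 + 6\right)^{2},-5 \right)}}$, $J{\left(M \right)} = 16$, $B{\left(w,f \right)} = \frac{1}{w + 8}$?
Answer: $\frac{60800}{1773} \approx 34.292$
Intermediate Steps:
$B{\left(w,f \right)} = \frac{1}{8 + w}$
$E = \frac{3800}{1773}$ ($E = \frac{75 - 150}{-35 + \frac{1}{8 + \left(6 + 6\right)^{2}}} = - \frac{75}{-35 + \frac{1}{8 + 12^{2}}} = - \frac{75}{-35 + \frac{1}{8 + 144}} = - \frac{75}{-35 + \frac{1}{152}} = - \frac{75}{- \frac{5319}{152}} = \left(-75\right) \left(- \frac{152}{5319}\right) = \frac{3800}{1773} \approx 2.1433$)
$E J{\left(-2 \right)} = \frac{3800}{1773} \cdot 16 = \frac{60800}{1773}$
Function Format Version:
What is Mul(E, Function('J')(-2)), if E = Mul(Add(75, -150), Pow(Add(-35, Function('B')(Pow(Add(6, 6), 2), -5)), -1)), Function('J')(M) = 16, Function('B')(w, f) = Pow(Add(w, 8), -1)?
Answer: Rational(60800, 1773) ≈ 34.292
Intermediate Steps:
Function('B')(w, f) = Pow(Add(8, w), -1)
E = Rational(3800, 1773) (E = Mul(Add(75, -150), Pow(Add(-35, Pow(Add(8, Pow(Add(6, 6), 2)), -1)), -1)) = Mul(-75, Pow(Add(-35, Pow(Add(8, Pow(12, 2)), -1)), -1)) = Mul(-75, Pow(Add(-35, Pow(Add(8, 144), -1)), -1)) = Mul(-75, Pow(Add(-35, Pow(152, -1)), -1)) = Mul(-75, Pow(Add(-35, Rational(1, 152)), -1)) = Mul(-75, Pow(Rational(-5319, 152), -1)) = Mul(-75, Rational(-152, 5319)) = Rational(3800, 1773) ≈ 2.1433)
Mul(E, Function('J')(-2)) = Mul(Rational(3800, 1773), 16) = Rational(60800, 1773)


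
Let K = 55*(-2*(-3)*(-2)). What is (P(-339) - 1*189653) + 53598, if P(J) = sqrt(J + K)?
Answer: -136055 + 3*I*sqrt(111) ≈ -1.3606e+5 + 31.607*I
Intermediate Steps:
K = -660 (K = 55*(6*(-2)) = 55*(-12) = -660)
P(J) = sqrt(-660 + J) (P(J) = sqrt(J - 660) = sqrt(-660 + J))
(P(-339) - 1*189653) + 53598 = (sqrt(-660 - 339) - 1*189653) + 53598 = (sqrt(-999) - 189653) + 53598 = (3*I*sqrt(111) - 189653) + 53598 = (-189653 + 3*I*sqrt(111)) + 53598 = -136055 + 3*I*sqrt(111)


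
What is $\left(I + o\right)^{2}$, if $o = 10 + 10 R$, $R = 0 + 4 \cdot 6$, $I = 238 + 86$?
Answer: $329476$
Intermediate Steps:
$I = 324$
$R = 24$ ($R = 0 + 24 = 24$)
$o = 250$ ($o = 10 + 10 \cdot 24 = 10 + 240 = 250$)
$\left(I + o\right)^{2} = \left(324 + 250\right)^{2} = 574^{2} = 329476$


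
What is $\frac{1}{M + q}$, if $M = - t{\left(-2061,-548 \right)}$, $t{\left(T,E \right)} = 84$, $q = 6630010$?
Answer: $\frac{1}{6629926} \approx 1.5083 \cdot 10^{-7}$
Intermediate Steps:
$M = -84$ ($M = \left(-1\right) 84 = -84$)
$\frac{1}{M + q} = \frac{1}{-84 + 6630010} = \frac{1}{6629926}$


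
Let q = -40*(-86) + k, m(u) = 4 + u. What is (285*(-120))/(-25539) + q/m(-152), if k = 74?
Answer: -14113741/629962 ≈ -22.404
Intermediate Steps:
q = 3514 (q = -40*(-86) + 74 = 3440 + 74 = 3514)
(285*(-120))/(-25539) + q/m(-152) = (285*(-120))/(-25539) + 3514/(4 - 152) = -34200*(-1/25539) + 3514/(-148) = 11400/8513 + 3514*(-1/148) = 11400/8513 - 1757/74 = -14113741/629962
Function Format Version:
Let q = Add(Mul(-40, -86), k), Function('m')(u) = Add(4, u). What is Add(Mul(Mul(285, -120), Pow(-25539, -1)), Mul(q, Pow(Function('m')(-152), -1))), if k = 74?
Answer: Rational(-14113741, 629962) ≈ -22.404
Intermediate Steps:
q = 3514 (q = Add(Mul(-40, -86), 74) = Add(3440, 74) = 3514)
Add(Mul(Mul(285, -120), Pow(-25539, -1)), Mul(q, Pow(Function('m')(-152), -1))) = Add(Mul(Mul(285, -120), Pow(-25539, -1)), Mul(3514, Pow(Add(4, -152), -1))) = Add(Mul(-34200, Rational(-1, 25539)), Mul(3514, Pow(-148, -1))) = Add(Rational(11400, 8513), Mul(3514, Rational(-1, 148))) = Add(Rational(11400, 8513), Rational(-1757, 74)) = Rational(-14113741, 629962)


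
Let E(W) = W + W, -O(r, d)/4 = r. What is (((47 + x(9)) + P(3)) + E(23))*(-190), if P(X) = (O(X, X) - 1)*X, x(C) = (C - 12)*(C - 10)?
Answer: -10830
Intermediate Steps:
O(r, d) = -4*r
E(W) = 2*W
x(C) = (-12 + C)*(-10 + C)
P(X) = X*(-1 - 4*X) (P(X) = (-4*X - 1)*X = (-1 - 4*X)*X = X*(-1 - 4*X))
(((47 + x(9)) + P(3)) + E(23))*(-190) = (((47 + (120 + 9² - 22*9)) - 1*3*(1 + 4*3)) + 2*23)*(-190) = (((47 + (120 + 81 - 198)) - 1*3*(1 + 12)) + 46)*(-190) = (((47 + 3) - 1*3*13) + 46)*(-190) = ((50 - 39) + 46)*(-190) = (11 + 46)*(-190) = 57*(-190) = -10830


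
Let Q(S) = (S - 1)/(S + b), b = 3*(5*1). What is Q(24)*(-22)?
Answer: -506/39 ≈ -12.974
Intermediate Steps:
b = 15 (b = 3*5 = 15)
Q(S) = (-1 + S)/(15 + S) (Q(S) = (S - 1)/(S + 15) = (-1 + S)/(15 + S))
Q(24)*(-22) = ((-1 + 24)/(15 + 24))*(-22) = (23/39)*(-22) = -506/39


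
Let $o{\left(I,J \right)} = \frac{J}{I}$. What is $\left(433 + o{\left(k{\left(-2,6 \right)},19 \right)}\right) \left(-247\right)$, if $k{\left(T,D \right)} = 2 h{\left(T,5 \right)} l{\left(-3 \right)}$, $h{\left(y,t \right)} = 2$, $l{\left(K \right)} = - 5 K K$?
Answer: $- \frac{19246487}{180} \approx -1.0692 \cdot 10^{5}$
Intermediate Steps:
$l{\left(K \right)} = - 5 K^{2}$
$k{\left(T,D \right)} = -180$ ($k{\left(T,D \right)} = 2 \cdot 2 \left(- 5 \left(-3\right)^{2}\right) = 4 \left(\left(-5\right) 9\right) = 4 \left(-45\right) = -180$)
$\left(433 + o{\left(k{\left(-2,6 \right)},19 \right)}\right) \left(-247\right) = \left(433 + \frac{19}{-180}\right) \left(-247\right) = \left(433 + 19 \left(- \frac{1}{180}\right)\right) \left(-247\right) = \left(433 - \frac{19}{180}\right) \left(-247\right) = \frac{77921}{180} \left(-247\right) = - \frac{19246487}{180}$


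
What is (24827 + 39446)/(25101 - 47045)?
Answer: -64273/21944 ≈ -2.9290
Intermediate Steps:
(24827 + 39446)/(25101 - 47045) = 64273/(-21944) = 64273*(-1/21944) = -64273/21944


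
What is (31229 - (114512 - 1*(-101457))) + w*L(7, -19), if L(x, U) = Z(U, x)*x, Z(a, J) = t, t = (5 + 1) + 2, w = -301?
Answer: -201596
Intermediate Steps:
t = 8 (t = 6 + 2 = 8)
Z(a, J) = 8
L(x, U) = 8*x
(31229 - (114512 - 1*(-101457))) + w*L(7, -19) = (31229 - (114512 - 1*(-101457))) - 2408*7 = (31229 - (114512 + 101457)) - 301*56 = (31229 - 1*215969) - 16856 = (31229 - 215969) - 16856 = -184740 - 16856 = -201596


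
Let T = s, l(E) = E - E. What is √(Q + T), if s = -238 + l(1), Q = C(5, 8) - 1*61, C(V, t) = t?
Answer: I*√291 ≈ 17.059*I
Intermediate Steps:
l(E) = 0
Q = -53 (Q = 8 - 1*61 = 8 - 61 = -53)
s = -238 (s = -238 + 0 = -238)
T = -238
√(Q + T) = √(-53 - 238) = √(-291) = I*√291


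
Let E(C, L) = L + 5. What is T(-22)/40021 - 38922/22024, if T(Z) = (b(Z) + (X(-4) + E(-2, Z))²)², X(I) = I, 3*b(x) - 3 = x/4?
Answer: 3048052316/991600317 ≈ 3.0739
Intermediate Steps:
b(x) = 1 + x/12 (b(x) = 1 + (x/4)/3 = 1 + x/12)
E(C, L) = 5 + L
T(Z) = (1 + (1 + Z)² + Z/12)² (T(Z) = ((1 + Z/12) + (-4 + (5 + Z))²)² = ((1 + Z/12) + (1 + Z)²)² = (1 + (1 + Z)² + Z/12)²)
T(-22)/40021 - 38922/22024 = ((12 - 22 + 12*(1 - 22)²)²/144)/40021 - 38922/22024 = ((12 - 22 + 12*(-21)²)²/144)*(1/40021) - 38922*1/22024 = ((12 - 22 + 12*441)²/144)*(1/40021) - 19461/11012 = ((12 - 22 + 5292)²/144)*(1/40021) - 19461/11012 = ((1/144)*5282²)*(1/40021) - 19461/11012 = ((1/144)*27899524)*(1/40021) - 19461/11012 = (6974881/36)*(1/40021) - 19461/11012 = 6974881/1440756 - 19461/11012 = 3048052316/991600317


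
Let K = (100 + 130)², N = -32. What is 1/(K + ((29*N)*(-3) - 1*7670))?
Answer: 1/48014 ≈ 2.0827e-5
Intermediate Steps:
K = 52900 (K = 230² = 52900)
1/(K + ((29*N)*(-3) - 1*7670)) = 1/(52900 + ((29*(-32))*(-3) - 1*7670)) = 1/(52900 + (-928*(-3) - 7670)) = 1/(52900 + (2784 - 7670)) = 1/(52900 - 4886) = 1/48014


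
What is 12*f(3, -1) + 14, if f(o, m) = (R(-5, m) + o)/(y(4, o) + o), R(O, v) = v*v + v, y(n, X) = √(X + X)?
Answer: 50 - 12*√6 ≈ 20.606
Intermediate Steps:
y(n, X) = √2*√X (y(n, X) = √(2*X) = √2*√X)
R(O, v) = v + v² (R(O, v) = v² + v = v + v²)
f(o, m) = (o + m*(1 + m))/(o + √2*√o) (f(o, m) = (m*(1 + m) + o)/(√2*√o + o) = (o + m*(1 + m))/(o + √2*√o))
12*f(3, -1) + 14 = 12*((3 - (1 - 1))/(3 + √2*√3)) + 14 = 12*((3 - 1*0)/(3 + √6)) + 14 = 12*((3 + 0)/(3 + √6)) + 14 = 12*(3/(3 + √6)) + 14 = 36/(3 + √6) + 14 = 14 + 36/(3 + √6)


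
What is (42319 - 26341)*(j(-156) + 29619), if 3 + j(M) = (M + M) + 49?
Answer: 469002234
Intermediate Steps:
j(M) = 46 + 2*M (j(M) = -3 + ((M + M) + 49) = -3 + (2*M + 49) = -3 + (49 + 2*M) = 46 + 2*M)
(42319 - 26341)*(j(-156) + 29619) = (42319 - 26341)*((46 + 2*(-156)) + 29619) = 15978*((46 - 312) + 29619) = 15978*(-266 + 29619) = 15978*29353 = 469002234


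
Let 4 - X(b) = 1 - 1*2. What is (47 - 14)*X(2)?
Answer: 165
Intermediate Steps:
X(b) = 5 (X(b) = 4 - (1 - 1*2) = 4 - (1 - 2) = 4 - 1*(-1) = 4 + 1 = 5)
(47 - 14)*X(2) = (47 - 14)*5 = 33*5 = 165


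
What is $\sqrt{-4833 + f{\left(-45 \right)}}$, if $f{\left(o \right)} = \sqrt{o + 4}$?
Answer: $\sqrt{-4833 + i \sqrt{41}} \approx 0.0461 + 69.52 i$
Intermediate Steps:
$f{\left(o \right)} = \sqrt{4 + o}$
$\sqrt{-4833 + f{\left(-45 \right)}} = \sqrt{-4833 + \sqrt{4 - 45}} = \sqrt{-4833 + \sqrt{-41}} = \sqrt{-4833 + i \sqrt{41}}$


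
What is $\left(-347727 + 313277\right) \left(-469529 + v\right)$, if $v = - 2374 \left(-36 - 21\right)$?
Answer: $11513568950$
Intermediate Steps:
$v = 135318$ ($v = \left(-2374\right) \left(-57\right) = 135318$)
$\left(-347727 + 313277\right) \left(-469529 + v\right) = \left(-347727 + 313277\right) \left(-469529 + 135318\right) = \left(-34450\right) \left(-334211\right) = 11513568950$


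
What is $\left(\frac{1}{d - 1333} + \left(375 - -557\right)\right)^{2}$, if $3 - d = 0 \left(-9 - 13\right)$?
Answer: $\frac{1536506514481}{1768900} \approx 8.6862 \cdot 10^{5}$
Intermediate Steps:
$d = 3$ ($d = 3 - 0 \left(-9 - 13\right) = 3 - 0 \left(-22\right) = 3 - 0 = 3 + 0 = 3$)
$\left(\frac{1}{d - 1333} + \left(375 - -557\right)\right)^{2} = \left(\frac{1}{3 - 1333} + \left(375 - -557\right)\right)^{2} = \left(\frac{1}{-1330} + \left(375 + 557\right)\right)^{2} = \left(- \frac{1}{1330} + 932\right)^{2} = \left(\frac{1239559}{1330}\right)^{2} = \frac{1536506514481}{1768900}$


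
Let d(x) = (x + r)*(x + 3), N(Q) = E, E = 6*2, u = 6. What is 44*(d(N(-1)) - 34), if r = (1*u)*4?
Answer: 22264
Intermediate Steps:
E = 12
N(Q) = 12
r = 24 (r = (1*6)*4 = 6*4 = 24)
d(x) = (3 + x)*(24 + x) (d(x) = (x + 24)*(x + 3) = (24 + x)*(3 + x) = (3 + x)*(24 + x))
44*(d(N(-1)) - 34) = 44*((72 + 12² + 27*12) - 34) = 44*((72 + 144 + 324) - 34) = 44*(540 - 34) = 44*506 = 22264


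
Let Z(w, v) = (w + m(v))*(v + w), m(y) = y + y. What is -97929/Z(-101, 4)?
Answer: -1053/97 ≈ -10.856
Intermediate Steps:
m(y) = 2*y
Z(w, v) = (v + w)*(w + 2*v) (Z(w, v) = (w + 2*v)*(v + w) = (v + w)*(w + 2*v))
-97929/Z(-101, 4) = -97929/((-101)² + 2*4² + 3*4*(-101)) = -97929/(10201 + 2*16 - 1212) = -97929/(10201 + 32 - 1212) = -97929/9021 = -97929*1/9021 = -1053/97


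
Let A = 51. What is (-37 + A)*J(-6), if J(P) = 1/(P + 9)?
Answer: 14/3 ≈ 4.6667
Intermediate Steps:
J(P) = 1/(9 + P)
(-37 + A)*J(-6) = (-37 + 51)/(9 - 6) = 14/3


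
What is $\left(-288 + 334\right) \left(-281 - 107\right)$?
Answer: $-17848$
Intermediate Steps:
$\left(-288 + 334\right) \left(-281 - 107\right) = 46 \left(-388\right) = -17848$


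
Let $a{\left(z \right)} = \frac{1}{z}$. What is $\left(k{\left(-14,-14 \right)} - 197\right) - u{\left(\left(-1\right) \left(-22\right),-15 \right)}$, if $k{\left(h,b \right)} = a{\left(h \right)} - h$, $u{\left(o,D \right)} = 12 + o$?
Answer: $- \frac{3039}{14} \approx -217.07$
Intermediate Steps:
$k{\left(h,b \right)} = \frac{1}{h} - h$
$\left(k{\left(-14,-14 \right)} - 197\right) - u{\left(\left(-1\right) \left(-22\right),-15 \right)} = \left(\left(\frac{1}{-14} - -14\right) - 197\right) - \left(12 - -22\right) = \left(\left(- \frac{1}{14} + 14\right) - 197\right) - \left(12 + 22\right) = \left(\frac{195}{14} - 197\right) - 34 = - \frac{2563}{14} - 34 = - \frac{3039}{14}$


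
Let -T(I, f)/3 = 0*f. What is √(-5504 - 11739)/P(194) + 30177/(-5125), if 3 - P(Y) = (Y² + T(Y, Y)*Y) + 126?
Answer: -30177/5125 - I*√17243/37759 ≈ -5.8882 - 0.0034777*I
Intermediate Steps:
T(I, f) = 0 (T(I, f) = -0*f = -3*0 = 0)
P(Y) = -123 - Y² (P(Y) = 3 - ((Y² + 0*Y) + 126) = 3 - ((Y² + 0) + 126) = 3 - (Y² + 126) = 3 - (126 + Y²) = 3 + (-126 - Y²) = -123 - Y²)
√(-5504 - 11739)/P(194) + 30177/(-5125) = √(-5504 - 11739)/(-123 - 1*194²) + 30177/(-5125) = √(-17243)/(-123 - 1*37636) + 30177*(-1/5125) = (I*√17243)/(-123 - 37636) - 30177/5125 = (I*√17243)/(-37759) - 30177/5125 = (I*√17243)*(-1/37759) - 30177/5125 = -I*√17243/37759 - 30177/5125 = -30177/5125 - I*√17243/37759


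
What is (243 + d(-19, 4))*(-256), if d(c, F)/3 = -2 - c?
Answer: -75264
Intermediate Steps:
d(c, F) = -6 - 3*c (d(c, F) = 3*(-2 - c) = -6 - 3*c)
(243 + d(-19, 4))*(-256) = (243 + (-6 - 3*(-19)))*(-256) = (243 + (-6 + 57))*(-256) = (243 + 51)*(-256) = 294*(-256) = -75264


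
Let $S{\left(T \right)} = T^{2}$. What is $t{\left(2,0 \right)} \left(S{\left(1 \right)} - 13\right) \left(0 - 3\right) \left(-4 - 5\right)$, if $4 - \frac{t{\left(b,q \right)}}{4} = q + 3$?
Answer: $-1296$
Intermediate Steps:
$t{\left(b,q \right)} = 4 - 4 q$ ($t{\left(b,q \right)} = 16 - 4 \left(q + 3\right) = 16 - 4 \left(3 + q\right) = 16 - \left(12 + 4 q\right) = 4 - 4 q$)
$t{\left(2,0 \right)} \left(S{\left(1 \right)} - 13\right) \left(0 - 3\right) \left(-4 - 5\right) = \left(4 - 0\right) \left(1^{2} - 13\right) \left(0 - 3\right) \left(-4 - 5\right) = \left(4 + 0\right) \left(1 - 13\right) \left(- 3 \left(-4 - 5\right)\right) = 4 \left(-12\right) \left(\left(-3\right) \left(-9\right)\right) = \left(-48\right) 27 = -1296$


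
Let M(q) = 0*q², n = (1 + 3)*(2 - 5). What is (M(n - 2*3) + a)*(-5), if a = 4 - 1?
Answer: -15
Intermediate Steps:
a = 3
n = -12 (n = 4*(-3) = -12)
M(q) = 0
(M(n - 2*3) + a)*(-5) = (0 + 3)*(-5) = 3*(-5) = -15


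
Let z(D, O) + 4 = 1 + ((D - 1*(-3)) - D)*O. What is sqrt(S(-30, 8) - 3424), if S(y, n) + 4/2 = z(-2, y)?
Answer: 3*I*sqrt(391) ≈ 59.321*I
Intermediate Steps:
z(D, O) = -3 + 3*O (z(D, O) = -4 + (1 + ((D - 1*(-3)) - D)*O) = -4 + (1 + ((D + 3) - D)*O) = -4 + (1 + ((3 + D) - D)*O) = -4 + (1 + 3*O) = -3 + 3*O)
S(y, n) = -5 + 3*y (S(y, n) = -2 + (-3 + 3*y) = -5 + 3*y)
sqrt(S(-30, 8) - 3424) = sqrt((-5 + 3*(-30)) - 3424) = sqrt((-5 - 90) - 3424) = sqrt(-95 - 3424) = sqrt(-3519) = 3*I*sqrt(391)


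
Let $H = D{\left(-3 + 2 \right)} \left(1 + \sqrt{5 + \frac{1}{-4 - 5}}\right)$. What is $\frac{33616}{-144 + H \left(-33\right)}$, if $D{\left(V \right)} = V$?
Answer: $- \frac{3731376}{6997} - \frac{739552 \sqrt{11}}{6997} \approx -883.83$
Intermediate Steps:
$H = -1 - \frac{2 \sqrt{11}}{3}$ ($H = \left(-3 + 2\right) \left(1 + \sqrt{5 + \frac{1}{-4 - 5}}\right) = - (1 + \sqrt{5 + \frac{1}{-9}}) = - (1 + \sqrt{5 - \frac{1}{9}}) = - (1 + \sqrt{\frac{44}{9}}) = - (1 + \frac{2 \sqrt{11}}{3}) = -1 - \frac{2 \sqrt{11}}{3} \approx -3.2111$)
$\frac{33616}{-144 + H \left(-33\right)} = \frac{33616}{-144 + \left(-1 - \frac{2 \sqrt{11}}{3}\right) \left(-33\right)} = \frac{33616}{-144 + \left(33 + 22 \sqrt{11}\right)} = \frac{33616}{-111 + 22 \sqrt{11}}$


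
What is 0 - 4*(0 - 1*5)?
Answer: 20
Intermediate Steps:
0 - 4*(0 - 1*5) = 0 - 4*(0 - 5) = 0 - 4*(-5) = 0 + 20 = 20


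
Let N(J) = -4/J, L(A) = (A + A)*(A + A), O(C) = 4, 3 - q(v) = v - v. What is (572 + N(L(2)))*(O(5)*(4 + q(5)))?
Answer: 16009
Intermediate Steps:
q(v) = 3 (q(v) = 3 - (v - v) = 3 - 1*0 = 3 + 0 = 3)
L(A) = 4*A**2 (L(A) = (2*A)*(2*A) = 4*A**2)
(572 + N(L(2)))*(O(5)*(4 + q(5))) = (572 - 4/(4*2**2))*(4*(4 + 3)) = (572 - 4/(4*4))*(4*7) = (572 - 4/16)*28 = (572 - 4*1/16)*28 = (572 - 1/4)*28 = (2287/4)*28 = 16009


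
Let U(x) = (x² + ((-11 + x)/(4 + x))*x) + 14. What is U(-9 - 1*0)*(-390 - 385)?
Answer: -45725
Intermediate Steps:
U(x) = 14 + x² + x*(-11 + x)/(4 + x) (U(x) = (x² + ((-11 + x)/(4 + x))*x) + 14 = (x² + x*(-11 + x)/(4 + x)) + 14 = 14 + x² + x*(-11 + x)/(4 + x))
U(-9 - 1*0)*(-390 - 385) = ((56 + (-9 - 1*0)³ + 3*(-9 - 1*0) + 5*(-9 - 1*0)²)/(4 + (-9 - 1*0)))*(-390 - 385) = ((56 + (-9 + 0)³ + 3*(-9 + 0) + 5*(-9 + 0)²)/(4 + (-9 + 0)))*(-775) = ((56 + (-9)³ + 3*(-9) + 5*(-9)²)/(4 - 9))*(-775) = ((56 - 729 - 27 + 5*81)/(-5))*(-775) = -(56 - 729 - 27 + 405)/5*(-775) = -⅕*(-295)*(-775) = 59*(-775) = -45725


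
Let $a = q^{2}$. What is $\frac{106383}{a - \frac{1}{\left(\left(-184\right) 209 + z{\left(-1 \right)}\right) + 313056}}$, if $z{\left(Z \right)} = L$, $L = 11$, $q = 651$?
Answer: $\frac{29213942013}{116380416410} \approx 0.25102$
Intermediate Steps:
$a = 423801$ ($a = 651^{2} = 423801$)
$z{\left(Z \right)} = 11$
$\frac{106383}{a - \frac{1}{\left(\left(-184\right) 209 + z{\left(-1 \right)}\right) + 313056}} = \frac{106383}{423801 - \frac{1}{\left(\left(-184\right) 209 + 11\right) + 313056}} = \frac{106383}{423801 - \frac{1}{\left(-38456 + 11\right) + 313056}} = \frac{106383}{423801 - \frac{1}{-38445 + 313056}} = \frac{106383}{423801 - \frac{1}{274611}} = \frac{106383}{\frac{116380416410}{274611}} = 106383 \cdot \frac{274611}{116380416410} = \frac{29213942013}{116380416410}$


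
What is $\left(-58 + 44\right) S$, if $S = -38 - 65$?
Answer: $1442$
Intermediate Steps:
$S = -103$ ($S = -38 - 65 = -103$)
$\left(-58 + 44\right) S = \left(-58 + 44\right) \left(-103\right) = \left(-14\right) \left(-103\right) = 1442$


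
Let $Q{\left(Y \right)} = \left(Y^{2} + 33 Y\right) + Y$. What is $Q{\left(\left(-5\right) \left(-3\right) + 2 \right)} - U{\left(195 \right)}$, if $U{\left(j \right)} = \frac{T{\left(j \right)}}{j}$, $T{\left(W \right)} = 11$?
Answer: $\frac{169054}{195} \approx 866.94$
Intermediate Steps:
$U{\left(j \right)} = \frac{11}{j}$
$Q{\left(Y \right)} = Y^{2} + 34 Y$
$Q{\left(\left(-5\right) \left(-3\right) + 2 \right)} - U{\left(195 \right)} = \left(\left(-5\right) \left(-3\right) + 2\right) \left(34 + \left(\left(-5\right) \left(-3\right) + 2\right)\right) - \frac{11}{195} = \left(15 + 2\right) \left(34 + \left(15 + 2\right)\right) - 11 \cdot \frac{1}{195} = 17 \left(34 + 17\right) - \frac{11}{195} = 17 \cdot 51 - \frac{11}{195} = 867 - \frac{11}{195} = \frac{169054}{195}$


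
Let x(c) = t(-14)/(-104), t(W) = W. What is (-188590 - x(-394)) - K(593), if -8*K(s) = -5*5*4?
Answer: -9807337/52 ≈ -1.8860e+5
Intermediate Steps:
K(s) = 25/2 (K(s) = -(-5*5)*4/8 = -(-25)*4/8 = -⅛*(-100) = 25/2)
x(c) = 7/52 (x(c) = -14/(-104) = -14*(-1/104) = 7/52)
(-188590 - x(-394)) - K(593) = (-188590 - 1*7/52) - 1*25/2 = (-188590 - 7/52) - 25/2 = -9806687/52 - 25/2 = -9807337/52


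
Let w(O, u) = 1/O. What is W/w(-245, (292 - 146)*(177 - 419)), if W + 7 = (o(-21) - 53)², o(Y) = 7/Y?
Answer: -6256565/9 ≈ -6.9517e+5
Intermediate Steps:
W = 25537/9 (W = -7 + (7/(-21) - 53)² = -7 + (7*(-1/21) - 53)² = -7 + (-⅓ - 53)² = -7 + (-160/3)² = -7 + 25600/9 = 25537/9 ≈ 2837.4)
W/w(-245, (292 - 146)*(177 - 419)) = 25537/(9*(1/(-245))) = 25537/(9*(-1/245)) = (25537/9)*(-245) = -6256565/9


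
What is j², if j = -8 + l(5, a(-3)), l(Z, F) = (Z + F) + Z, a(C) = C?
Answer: 1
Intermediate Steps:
l(Z, F) = F + 2*Z (l(Z, F) = (F + Z) + Z = F + 2*Z)
j = -1 (j = -8 + (-3 + 2*5) = -8 + (-3 + 10) = -8 + 7 = -1)
j² = (-1)² = 1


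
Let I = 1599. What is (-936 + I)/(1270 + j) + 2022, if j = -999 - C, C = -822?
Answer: 2210709/1093 ≈ 2022.6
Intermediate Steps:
j = -177 (j = -999 - 1*(-822) = -999 + 822 = -177)
(-936 + I)/(1270 + j) + 2022 = (-936 + 1599)/(1270 - 177) + 2022 = 663/1093 + 2022 = 2210709/1093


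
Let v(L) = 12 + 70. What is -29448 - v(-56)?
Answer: -29530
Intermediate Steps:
v(L) = 82
-29448 - v(-56) = -29448 - 1*82 = -29448 - 82 = -29530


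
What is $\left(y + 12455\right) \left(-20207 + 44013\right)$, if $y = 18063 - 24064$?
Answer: $153643924$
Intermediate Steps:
$y = -6001$
$\left(y + 12455\right) \left(-20207 + 44013\right) = \left(-6001 + 12455\right) \left(-20207 + 44013\right) = 6454 \cdot 23806 = 153643924$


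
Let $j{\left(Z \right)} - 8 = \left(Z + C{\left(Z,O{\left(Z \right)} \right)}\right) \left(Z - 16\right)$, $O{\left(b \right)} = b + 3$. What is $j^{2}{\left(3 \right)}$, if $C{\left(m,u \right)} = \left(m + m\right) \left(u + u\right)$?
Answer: $935089$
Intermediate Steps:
$O{\left(b \right)} = 3 + b$
$C{\left(m,u \right)} = 4 m u$ ($C{\left(m,u \right)} = 2 m 2 u = 4 m u$)
$j{\left(Z \right)} = 8 + \left(-16 + Z\right) \left(Z + 4 Z \left(3 + Z\right)\right)$ ($j{\left(Z \right)} = 8 + \left(Z + 4 Z \left(3 + Z\right)\right) \left(Z - 16\right) = 8 + \left(Z + 4 Z \left(3 + Z\right)\right) \left(-16 + Z\right) = 8 + \left(-16 + Z\right) \left(Z + 4 Z \left(3 + Z\right)\right)$)
$j^{2}{\left(3 \right)} = \left(8 - 624 - 51 \cdot 3^{2} + 4 \cdot 3^{3}\right)^{2} = \left(8 - 624 - 459 + 4 \cdot 27\right)^{2} = \left(8 - 624 - 459 + 108\right)^{2} = \left(-967\right)^{2} = 935089$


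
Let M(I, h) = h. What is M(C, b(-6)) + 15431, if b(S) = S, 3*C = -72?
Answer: 15425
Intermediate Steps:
C = -24 (C = (1/3)*(-72) = -24)
M(C, b(-6)) + 15431 = -6 + 15431 = 15425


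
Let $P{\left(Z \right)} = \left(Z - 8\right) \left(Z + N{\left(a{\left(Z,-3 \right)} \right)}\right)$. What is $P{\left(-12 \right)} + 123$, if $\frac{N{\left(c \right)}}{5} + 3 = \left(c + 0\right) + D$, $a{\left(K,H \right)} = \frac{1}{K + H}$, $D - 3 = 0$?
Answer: $\frac{1109}{3} \approx 369.67$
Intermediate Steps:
$D = 3$ ($D = 3 + 0 = 3$)
$a{\left(K,H \right)} = \frac{1}{H + K}$
$N{\left(c \right)} = 5 c$ ($N{\left(c \right)} = -15 + 5 \left(\left(c + 0\right) + 3\right) = -15 + 5 \left(c + 3\right) = -15 + 5 \left(3 + c\right) = -15 + \left(15 + 5 c\right) = 5 c$)
$P{\left(Z \right)} = \left(-8 + Z\right) \left(Z + \frac{5}{-3 + Z}\right)$ ($P{\left(Z \right)} = \left(Z - 8\right) \left(Z + \frac{5}{-3 + Z}\right) = \left(-8 + Z\right) \left(Z + \frac{5}{-3 + Z}\right)$)
$P{\left(-12 \right)} + 123 = \frac{-40 + 5 \left(-12\right) - 12 \left(-8 - 12\right) \left(-3 - 12\right)}{-3 - 12} + 123 = \frac{-40 - 60 - \left(-240\right) \left(-15\right)}{-15} + 123 = - \frac{-40 - 60 - 3600}{15} + 123 = \left(- \frac{1}{15}\right) \left(-3700\right) + 123 = \frac{740}{3} + 123 = \frac{1109}{3}$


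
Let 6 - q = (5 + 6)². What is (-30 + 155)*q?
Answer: -14375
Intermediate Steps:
q = -115 (q = 6 - (5 + 6)² = 6 - 1*11² = 6 - 1*121 = 6 - 121 = -115)
(-30 + 155)*q = (-30 + 155)*(-115) = 125*(-115) = -14375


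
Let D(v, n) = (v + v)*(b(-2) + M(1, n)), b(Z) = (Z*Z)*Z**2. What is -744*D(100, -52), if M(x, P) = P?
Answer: 5356800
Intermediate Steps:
b(Z) = Z**4 (b(Z) = Z**2*Z**2 = Z**4)
D(v, n) = 2*v*(16 + n) (D(v, n) = (v + v)*((-2)**4 + n) = (2*v)*(16 + n) = 2*v*(16 + n))
-744*D(100, -52) = -1488*100*(16 - 52) = -1488*100*(-36) = -744*(-7200) = 5356800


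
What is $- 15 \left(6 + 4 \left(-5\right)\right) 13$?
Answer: $2730$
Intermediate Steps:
$- 15 \left(6 + 4 \left(-5\right)\right) 13 = - 15 \left(6 - 20\right) 13 = \left(-15\right) \left(-14\right) 13 = 210 \cdot 13 = 2730$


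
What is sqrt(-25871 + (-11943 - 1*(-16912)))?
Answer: I*sqrt(20902) ≈ 144.58*I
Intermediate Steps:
sqrt(-25871 + (-11943 - 1*(-16912))) = sqrt(-25871 + (-11943 + 16912)) = sqrt(-25871 + 4969) = sqrt(-20902) = I*sqrt(20902)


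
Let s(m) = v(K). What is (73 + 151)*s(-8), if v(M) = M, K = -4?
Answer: -896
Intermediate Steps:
s(m) = -4
(73 + 151)*s(-8) = (73 + 151)*(-4) = 224*(-4) = -896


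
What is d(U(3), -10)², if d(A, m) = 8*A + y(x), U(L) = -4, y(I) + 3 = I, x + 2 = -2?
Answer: 1521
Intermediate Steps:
x = -4 (x = -2 - 2 = -4)
y(I) = -3 + I
d(A, m) = -7 + 8*A (d(A, m) = 8*A + (-3 - 4) = 8*A - 7 = -7 + 8*A)
d(U(3), -10)² = (-7 + 8*(-4))² = (-7 - 32)² = (-39)² = 1521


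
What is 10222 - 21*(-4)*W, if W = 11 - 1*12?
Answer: 10138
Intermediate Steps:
W = -1 (W = 11 - 12 = -1)
10222 - 21*(-4)*W = 10222 - 21*(-4)*(-1) = 10222 - (-84)*(-1) = 10222 - 1*84 = 10222 - 84 = 10138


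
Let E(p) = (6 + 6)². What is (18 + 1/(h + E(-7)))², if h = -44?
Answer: 3243601/10000 ≈ 324.36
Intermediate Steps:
E(p) = 144 (E(p) = 12² = 144)
(18 + 1/(h + E(-7)))² = (18 + 1/(-44 + 144))² = (18 + 1/100)² = (1801/100)² = 3243601/10000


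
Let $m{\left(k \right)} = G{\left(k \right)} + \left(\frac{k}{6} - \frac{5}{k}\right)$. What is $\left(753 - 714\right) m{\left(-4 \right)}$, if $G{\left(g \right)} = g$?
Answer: $- \frac{533}{4} \approx -133.25$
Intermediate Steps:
$m{\left(k \right)} = - \frac{5}{k} + \frac{7 k}{6}$ ($m{\left(k \right)} = k + \left(\frac{k}{6} - \frac{5}{k}\right) = k + \left(- \frac{5}{k} + \frac{k}{6}\right) = - \frac{5}{k} + \frac{7 k}{6}$)
$\left(753 - 714\right) m{\left(-4 \right)} = \left(753 - 714\right) \left(- \frac{5}{-4} + \frac{7}{6} \left(-4\right)\right) = \left(753 - 714\right) \left(\left(-5\right) \left(- \frac{1}{4}\right) - \frac{14}{3}\right) = 39 \left(\frac{5}{4} - \frac{14}{3}\right) = 39 \left(- \frac{41}{12}\right) = - \frac{533}{4}$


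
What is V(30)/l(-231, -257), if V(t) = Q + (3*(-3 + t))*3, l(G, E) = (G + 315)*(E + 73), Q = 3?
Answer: -41/2576 ≈ -0.015916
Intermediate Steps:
l(G, E) = (73 + E)*(315 + G) (l(G, E) = (315 + G)*(73 + E) = (73 + E)*(315 + G))
V(t) = -24 + 9*t (V(t) = 3 + (3*(-3 + t))*3 = 3 + (-9 + 3*t)*3 = 3 + (-27 + 9*t) = -24 + 9*t)
V(30)/l(-231, -257) = (-24 + 9*30)/(22995 + 73*(-231) + 315*(-257) - 257*(-231)) = (-24 + 270)/(22995 - 16863 - 80955 + 59367) = 246/(-15456) = 246*(-1/15456) = -41/2576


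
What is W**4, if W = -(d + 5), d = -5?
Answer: 0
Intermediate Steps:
W = 0 (W = -(-5 + 5) = -1*0 = 0)
W**4 = 0**4 = 0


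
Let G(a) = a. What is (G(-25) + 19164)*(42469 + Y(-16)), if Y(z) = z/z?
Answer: 812833330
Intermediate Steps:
Y(z) = 1
(G(-25) + 19164)*(42469 + Y(-16)) = (-25 + 19164)*(42469 + 1) = 19139*42470 = 812833330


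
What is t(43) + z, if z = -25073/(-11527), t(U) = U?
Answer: 520734/11527 ≈ 45.175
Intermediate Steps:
z = 25073/11527 (z = -25073*(-1/11527) = 25073/11527 ≈ 2.1752)
t(43) + z = 43 + 25073/11527 = 520734/11527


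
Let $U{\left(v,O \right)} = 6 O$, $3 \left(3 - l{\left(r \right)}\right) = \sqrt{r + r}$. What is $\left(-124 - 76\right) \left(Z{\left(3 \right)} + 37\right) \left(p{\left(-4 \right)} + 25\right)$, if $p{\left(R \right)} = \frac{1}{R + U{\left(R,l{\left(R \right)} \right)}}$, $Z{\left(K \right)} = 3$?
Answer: $- \frac{11428000}{57} - \frac{8000 i \sqrt{2}}{57} \approx -2.0049 \cdot 10^{5} - 198.49 i$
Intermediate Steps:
$l{\left(r \right)} = 3 - \frac{\sqrt{2} \sqrt{r}}{3}$ ($l{\left(r \right)} = 3 - \frac{\sqrt{r + r}}{3} = 3 - \frac{\sqrt{2 r}}{3} = 3 - \frac{\sqrt{2} \sqrt{r}}{3}$)
$p{\left(R \right)} = \frac{1}{18 + R - 2 \sqrt{2} \sqrt{R}}$ ($p{\left(R \right)} = \frac{1}{R + 6 \left(3 - \frac{\sqrt{2} \sqrt{R}}{3}\right)} = \frac{1}{R - \left(-18 + 2 \sqrt{2} \sqrt{R}\right)} = \frac{1}{18 + R - 2 \sqrt{2} \sqrt{R}}$)
$\left(-124 - 76\right) \left(Z{\left(3 \right)} + 37\right) \left(p{\left(-4 \right)} + 25\right) = \left(-124 - 76\right) \left(3 + 37\right) \left(\frac{1}{18 - 4 - 2 \sqrt{2} \sqrt{-4}} + 25\right) = - 200 \cdot 40 \left(\frac{1}{18 - 4 - 2 \sqrt{2} \cdot 2 i} + 25\right) = - 200 \cdot 40 \left(\frac{1}{18 - 4 - 4 i \sqrt{2}} + 25\right) = - 200 \cdot 40 \left(\frac{1}{14 - 4 i \sqrt{2}} + 25\right) = - 200 \cdot 40 \left(25 + \frac{1}{14 - 4 i \sqrt{2}}\right) = - 200 \left(1000 + \frac{40}{14 - 4 i \sqrt{2}}\right) = -200000 - \frac{8000}{14 - 4 i \sqrt{2}}$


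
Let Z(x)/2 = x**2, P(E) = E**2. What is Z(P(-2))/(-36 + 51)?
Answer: 32/15 ≈ 2.1333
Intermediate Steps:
Z(x) = 2*x**2
Z(P(-2))/(-36 + 51) = (2*((-2)**2)**2)/(-36 + 51) = (2*4**2)/15 = (2*16)/15 = (1/15)*32 = 32/15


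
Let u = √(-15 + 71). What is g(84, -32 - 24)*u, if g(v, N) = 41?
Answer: 82*√14 ≈ 306.82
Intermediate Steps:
u = 2*√14 (u = √56 = 2*√14 ≈ 7.4833)
g(84, -32 - 24)*u = 41*(2*√14) = 82*√14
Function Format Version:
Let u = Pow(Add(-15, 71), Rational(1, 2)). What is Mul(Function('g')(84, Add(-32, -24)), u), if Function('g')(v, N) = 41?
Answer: Mul(82, Pow(14, Rational(1, 2))) ≈ 306.82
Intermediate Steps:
u = Mul(2, Pow(14, Rational(1, 2))) (u = Pow(56, Rational(1, 2)) = Mul(2, Pow(14, Rational(1, 2))) ≈ 7.4833)
Mul(Function('g')(84, Add(-32, -24)), u) = Mul(41, Mul(2, Pow(14, Rational(1, 2)))) = Mul(82, Pow(14, Rational(1, 2)))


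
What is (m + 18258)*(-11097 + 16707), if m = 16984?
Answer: 197707620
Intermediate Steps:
(m + 18258)*(-11097 + 16707) = (16984 + 18258)*(-11097 + 16707) = 35242*5610 = 197707620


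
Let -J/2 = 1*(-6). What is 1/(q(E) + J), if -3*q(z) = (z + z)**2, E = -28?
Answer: -3/3100 ≈ -0.00096774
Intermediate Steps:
q(z) = -4*z**2/3 (q(z) = -(z + z)**2/3 = -4*z**2/3)
J = 12 (J = -2*(-6) = 12)
1/(q(E) + J) = 1/(-4/3*(-28)**2 + 12) = 1/(-4/3*784 + 12) = 1/(-3136/3 + 12) = 1/(-3100/3) = -3/3100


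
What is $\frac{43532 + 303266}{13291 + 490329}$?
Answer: $\frac{173399}{251810} \approx 0.68861$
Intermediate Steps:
$\frac{43532 + 303266}{13291 + 490329} = \frac{346798}{503620} = 346798 \cdot \frac{1}{503620} = \frac{173399}{251810}$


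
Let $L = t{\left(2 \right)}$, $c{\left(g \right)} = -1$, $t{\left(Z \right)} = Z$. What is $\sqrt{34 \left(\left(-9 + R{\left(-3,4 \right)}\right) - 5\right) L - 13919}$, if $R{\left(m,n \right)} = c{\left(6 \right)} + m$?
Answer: $i \sqrt{15143} \approx 123.06 i$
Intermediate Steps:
$R{\left(m,n \right)} = -1 + m$
$L = 2$
$\sqrt{34 \left(\left(-9 + R{\left(-3,4 \right)}\right) - 5\right) L - 13919} = \sqrt{34 \left(\left(-9 - 4\right) - 5\right) 2 - 13919} = \sqrt{34 \left(-13 - 5\right) 2 - 13919} = \sqrt{34 \left(-18\right) 2 - 13919} = \sqrt{\left(-612\right) 2 - 13919} = \sqrt{-1224 - 13919} = \sqrt{-15143} = i \sqrt{15143}$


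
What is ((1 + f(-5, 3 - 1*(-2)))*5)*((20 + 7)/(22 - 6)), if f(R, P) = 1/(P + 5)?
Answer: 297/32 ≈ 9.2813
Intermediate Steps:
f(R, P) = 1/(5 + P)
((1 + f(-5, 3 - 1*(-2)))*5)*((20 + 7)/(22 - 6)) = ((1 + 1/(5 + (3 - 1*(-2))))*5)*((20 + 7)/(22 - 6)) = ((1 + 1/(5 + (3 + 2)))*5)*(27/16) = ((1 + 1/(5 + 5))*5)*(27*(1/16)) = ((1 + 1/10)*5)*(27/16) = ((11/10)*5)*(27/16) = (11/2)*(27/16) = 297/32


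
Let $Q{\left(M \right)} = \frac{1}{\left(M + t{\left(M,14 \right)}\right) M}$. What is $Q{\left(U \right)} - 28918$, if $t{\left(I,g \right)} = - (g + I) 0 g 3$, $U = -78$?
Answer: $- \frac{175937111}{6084} \approx -28918.0$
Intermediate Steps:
$t{\left(I,g \right)} = 0$ ($t{\left(I,g \right)} = - (I + g) 0 g 3 = \left(- I - g\right) 0 g 3 = 0 g 3 = 0 \cdot 3 = 0$)
$Q{\left(M \right)} = \frac{1}{M^{2}}$ ($Q{\left(M \right)} = \frac{1}{\left(M + 0\right) M} = \frac{1}{M M} = \frac{1}{M^{2}}$)
$Q{\left(U \right)} - 28918 = \frac{1}{6084} - 28918 = - \frac{175937111}{6084}$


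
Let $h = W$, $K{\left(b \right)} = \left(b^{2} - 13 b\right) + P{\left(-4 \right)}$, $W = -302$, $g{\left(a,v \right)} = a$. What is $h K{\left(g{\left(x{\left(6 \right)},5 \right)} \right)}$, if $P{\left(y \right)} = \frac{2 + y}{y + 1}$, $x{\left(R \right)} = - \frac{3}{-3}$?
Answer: $\frac{10268}{3} \approx 3422.7$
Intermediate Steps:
$x{\left(R \right)} = 1$ ($x{\left(R \right)} = \left(-3\right) \left(- \frac{1}{3}\right) = 1$)
$P{\left(y \right)} = \frac{2 + y}{1 + y}$
$K{\left(b \right)} = \frac{2}{3} + b^{2} - 13 b$ ($K{\left(b \right)} = \left(b^{2} - 13 b\right) + \frac{2 - 4}{1 - 4} = \left(b^{2} - 13 b\right) + \frac{1}{-3} \left(-2\right) = \left(b^{2} - 13 b\right) - - \frac{2}{3} = \left(b^{2} - 13 b\right) + \frac{2}{3} = \frac{2}{3} + b^{2} - 13 b$)
$h = -302$
$h K{\left(g{\left(x{\left(6 \right)},5 \right)} \right)} = - 302 \left(\frac{2}{3} + 1^{2} - 13\right) = - 302 \left(\frac{2}{3} + 1 - 13\right) = \left(-302\right) \left(- \frac{34}{3}\right) = \frac{10268}{3}$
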